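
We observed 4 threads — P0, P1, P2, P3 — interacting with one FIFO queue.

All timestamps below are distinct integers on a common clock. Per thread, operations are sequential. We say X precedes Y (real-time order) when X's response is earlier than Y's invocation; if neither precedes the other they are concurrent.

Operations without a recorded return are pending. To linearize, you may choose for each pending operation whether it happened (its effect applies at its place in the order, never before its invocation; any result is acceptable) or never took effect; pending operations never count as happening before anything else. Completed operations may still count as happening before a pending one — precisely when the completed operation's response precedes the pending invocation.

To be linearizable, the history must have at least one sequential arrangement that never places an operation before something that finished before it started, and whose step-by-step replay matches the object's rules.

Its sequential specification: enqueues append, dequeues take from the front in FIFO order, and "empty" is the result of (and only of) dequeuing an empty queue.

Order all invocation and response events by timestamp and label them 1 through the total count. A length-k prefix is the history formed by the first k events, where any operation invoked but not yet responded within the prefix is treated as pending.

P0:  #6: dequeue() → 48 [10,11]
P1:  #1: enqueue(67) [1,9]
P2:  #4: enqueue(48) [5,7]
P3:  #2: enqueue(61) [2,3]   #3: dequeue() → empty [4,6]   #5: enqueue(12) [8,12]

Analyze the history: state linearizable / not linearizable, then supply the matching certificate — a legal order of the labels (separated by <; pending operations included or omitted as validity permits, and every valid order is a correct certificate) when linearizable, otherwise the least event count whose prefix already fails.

not linearizable — minimal violating prefix: 6 events

prefix check: 1..5 passes, 1..6 fails once #3's time-6 response joins
the sole real-time-consistent order of 2 completed operations fails the FIFO queue replay
every completion of the 2 pending operations (#1, #4) was checked; none linearizes
for example #2, #3 (pending dropped) fails at step 2: #3 dequeue() → empty is not legal there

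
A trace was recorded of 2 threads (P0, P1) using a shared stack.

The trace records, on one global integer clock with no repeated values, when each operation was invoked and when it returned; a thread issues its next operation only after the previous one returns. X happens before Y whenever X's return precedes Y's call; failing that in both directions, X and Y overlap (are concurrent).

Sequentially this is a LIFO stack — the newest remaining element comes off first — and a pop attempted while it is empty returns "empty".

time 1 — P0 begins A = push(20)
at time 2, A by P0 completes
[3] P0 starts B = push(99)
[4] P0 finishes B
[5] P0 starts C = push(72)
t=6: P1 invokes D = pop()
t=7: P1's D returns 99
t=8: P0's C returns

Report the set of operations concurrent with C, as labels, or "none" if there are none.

overlap test against C [5,8]: concurrent iff the interval meets 5..8
A [1,2]: before
B [3,4]: before
D [6,7]: concurrent

D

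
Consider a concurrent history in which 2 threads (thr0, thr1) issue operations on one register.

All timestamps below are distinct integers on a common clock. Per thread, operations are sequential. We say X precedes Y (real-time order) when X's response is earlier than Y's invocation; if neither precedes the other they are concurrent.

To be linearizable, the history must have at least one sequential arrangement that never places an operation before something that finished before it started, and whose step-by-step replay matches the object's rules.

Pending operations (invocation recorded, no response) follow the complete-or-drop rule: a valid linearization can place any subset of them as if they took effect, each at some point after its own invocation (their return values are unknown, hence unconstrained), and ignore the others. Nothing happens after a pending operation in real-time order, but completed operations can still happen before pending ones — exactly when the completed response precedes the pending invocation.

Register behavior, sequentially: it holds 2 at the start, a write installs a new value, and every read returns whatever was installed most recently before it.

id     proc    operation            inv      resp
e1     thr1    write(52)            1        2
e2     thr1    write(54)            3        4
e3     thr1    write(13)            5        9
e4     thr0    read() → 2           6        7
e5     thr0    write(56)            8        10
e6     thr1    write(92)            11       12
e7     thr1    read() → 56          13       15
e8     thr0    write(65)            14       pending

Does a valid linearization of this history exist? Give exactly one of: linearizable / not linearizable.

events 1..6 are fine; event 7 — the response of e4 at time 7 — makes the prefix non-linearizable
one real-time candidate order over the 3 completed operations — the register replay rejects it
completion choices over the 1 pending operation (e3) were checked; none helps
sample order e1, e2, e4 (pending dropped) stalls at step 3 — e4 read() → 2 has no legal effect

not linearizable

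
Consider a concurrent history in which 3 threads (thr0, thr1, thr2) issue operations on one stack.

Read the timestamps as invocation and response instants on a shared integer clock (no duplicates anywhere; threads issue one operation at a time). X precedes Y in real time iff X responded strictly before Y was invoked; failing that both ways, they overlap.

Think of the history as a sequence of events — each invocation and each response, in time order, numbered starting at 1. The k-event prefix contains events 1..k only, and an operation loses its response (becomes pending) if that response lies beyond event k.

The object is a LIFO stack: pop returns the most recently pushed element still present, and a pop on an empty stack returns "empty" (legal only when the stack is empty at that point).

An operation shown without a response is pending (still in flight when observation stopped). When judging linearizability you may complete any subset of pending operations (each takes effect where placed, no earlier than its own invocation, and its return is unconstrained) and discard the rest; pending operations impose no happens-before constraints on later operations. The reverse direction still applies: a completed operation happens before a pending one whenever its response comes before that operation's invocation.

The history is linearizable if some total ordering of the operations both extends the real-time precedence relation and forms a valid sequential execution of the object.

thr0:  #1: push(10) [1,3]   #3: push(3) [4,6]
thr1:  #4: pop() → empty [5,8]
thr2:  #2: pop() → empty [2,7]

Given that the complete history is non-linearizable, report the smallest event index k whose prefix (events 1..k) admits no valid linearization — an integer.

one valid order for events 1..7 is #1, #4, #2, #3:
1. #1 push(10), leaving stack <10>
2. #4 pop() (pending, included), leaving stack <>
3. #2 pop() → empty, leaving stack <>
4. #3 push(3), leaving stack <3>
with event 8 included (#4 responding at time 8), all real-time-consistent orders fail
for example #1, #2, #3, #4 fails at step 2: #2 pop() → empty is not legal there
for example #1, #2, #4, #3 fails at step 2: #2 pop() → empty is not legal there

8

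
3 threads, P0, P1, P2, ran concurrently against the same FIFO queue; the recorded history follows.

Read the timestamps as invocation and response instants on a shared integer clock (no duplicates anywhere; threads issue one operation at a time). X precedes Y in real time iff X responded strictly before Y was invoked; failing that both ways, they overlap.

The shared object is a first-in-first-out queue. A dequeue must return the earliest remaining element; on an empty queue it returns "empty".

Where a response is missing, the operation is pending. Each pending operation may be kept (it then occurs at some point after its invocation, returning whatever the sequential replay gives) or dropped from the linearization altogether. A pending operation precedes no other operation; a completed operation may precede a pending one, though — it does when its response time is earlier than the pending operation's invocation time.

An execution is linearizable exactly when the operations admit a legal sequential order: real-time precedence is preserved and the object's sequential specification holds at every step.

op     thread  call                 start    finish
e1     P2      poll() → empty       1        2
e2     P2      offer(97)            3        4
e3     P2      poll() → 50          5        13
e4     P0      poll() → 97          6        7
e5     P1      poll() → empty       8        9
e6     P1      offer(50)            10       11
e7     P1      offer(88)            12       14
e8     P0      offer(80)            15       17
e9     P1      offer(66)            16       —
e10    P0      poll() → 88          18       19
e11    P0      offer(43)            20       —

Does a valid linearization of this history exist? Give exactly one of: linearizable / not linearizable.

linearizable

a witness: e1, e2, e4, e5, e6, e3, e7, e8, e9, e10
step 1: e1 poll() → empty — queue <>
step 2: e2 offer(97) — queue <97>
step 3: e4 poll() → 97 — queue <>
step 4: e5 poll() → empty — queue <>
step 5: e6 offer(50) — queue <50>
step 6: e3 poll() → 50 — queue <>
step 7: e7 offer(88) — queue <88>
step 8: e8 offer(80) — queue <88,80>
step 9: e9 offer(66) (pending, included) — queue <88,80,66>
step 10: e10 poll() → 88 — queue <80,66>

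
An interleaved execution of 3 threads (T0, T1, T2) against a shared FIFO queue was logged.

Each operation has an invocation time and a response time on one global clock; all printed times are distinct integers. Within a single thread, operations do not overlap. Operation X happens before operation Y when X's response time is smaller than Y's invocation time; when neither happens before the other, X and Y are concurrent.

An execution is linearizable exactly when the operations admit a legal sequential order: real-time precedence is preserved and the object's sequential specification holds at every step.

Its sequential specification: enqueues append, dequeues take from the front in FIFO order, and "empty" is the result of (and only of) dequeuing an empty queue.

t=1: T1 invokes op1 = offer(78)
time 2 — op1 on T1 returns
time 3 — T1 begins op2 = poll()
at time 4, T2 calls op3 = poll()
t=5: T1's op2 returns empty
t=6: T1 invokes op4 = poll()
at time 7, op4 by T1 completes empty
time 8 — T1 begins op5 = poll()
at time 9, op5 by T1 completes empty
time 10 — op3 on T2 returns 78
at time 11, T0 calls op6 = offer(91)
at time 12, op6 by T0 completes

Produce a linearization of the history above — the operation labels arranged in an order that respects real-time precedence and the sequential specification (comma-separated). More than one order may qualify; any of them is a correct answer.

op1, op3, op2, op4, op5, op6

after step 1 (op1 offer(78)): queue <78>
after step 2 (op3 poll() → 78): queue <>
after step 3 (op2 poll() → empty): queue <>
after step 4 (op4 poll() → empty): queue <>
after step 5 (op5 poll() → empty): queue <>
after step 6 (op6 offer(91)): queue <91>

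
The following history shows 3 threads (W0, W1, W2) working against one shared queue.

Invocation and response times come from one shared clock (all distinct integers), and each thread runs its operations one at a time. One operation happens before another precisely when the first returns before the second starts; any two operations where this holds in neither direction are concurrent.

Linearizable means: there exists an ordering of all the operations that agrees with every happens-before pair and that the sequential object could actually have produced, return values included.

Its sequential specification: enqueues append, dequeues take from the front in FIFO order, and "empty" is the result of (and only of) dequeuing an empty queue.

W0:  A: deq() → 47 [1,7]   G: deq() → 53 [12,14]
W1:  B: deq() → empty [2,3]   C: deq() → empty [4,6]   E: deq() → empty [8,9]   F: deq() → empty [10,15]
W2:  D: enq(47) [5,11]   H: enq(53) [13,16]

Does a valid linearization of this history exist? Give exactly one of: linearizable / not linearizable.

linearizable

a witness: B, C, D, A, E, F, H, G
1. B deq() → empty, leaving queue <>
2. C deq() → empty, leaving queue <>
3. D enq(47), leaving queue <47>
4. A deq() → 47, leaving queue <>
5. E deq() → empty, leaving queue <>
6. F deq() → empty, leaving queue <>
7. H enq(53), leaving queue <53>
8. G deq() → 53, leaving queue <>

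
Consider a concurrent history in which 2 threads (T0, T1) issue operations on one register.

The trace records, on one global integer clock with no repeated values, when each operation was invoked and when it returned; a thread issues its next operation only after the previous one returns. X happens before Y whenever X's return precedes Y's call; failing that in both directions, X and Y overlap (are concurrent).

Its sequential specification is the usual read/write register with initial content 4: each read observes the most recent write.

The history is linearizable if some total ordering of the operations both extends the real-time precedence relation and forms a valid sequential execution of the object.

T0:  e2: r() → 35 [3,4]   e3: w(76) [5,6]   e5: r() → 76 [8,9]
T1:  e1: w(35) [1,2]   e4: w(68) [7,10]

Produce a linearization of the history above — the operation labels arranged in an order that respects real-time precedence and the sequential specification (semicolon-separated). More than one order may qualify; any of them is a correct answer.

step 1: e1 w(35) — value 35
step 2: e2 r() → 35 — value 35
step 3: e3 w(76) — value 76
step 4: e5 r() → 76 — value 76
step 5: e4 w(68) — value 68

e1; e2; e3; e5; e4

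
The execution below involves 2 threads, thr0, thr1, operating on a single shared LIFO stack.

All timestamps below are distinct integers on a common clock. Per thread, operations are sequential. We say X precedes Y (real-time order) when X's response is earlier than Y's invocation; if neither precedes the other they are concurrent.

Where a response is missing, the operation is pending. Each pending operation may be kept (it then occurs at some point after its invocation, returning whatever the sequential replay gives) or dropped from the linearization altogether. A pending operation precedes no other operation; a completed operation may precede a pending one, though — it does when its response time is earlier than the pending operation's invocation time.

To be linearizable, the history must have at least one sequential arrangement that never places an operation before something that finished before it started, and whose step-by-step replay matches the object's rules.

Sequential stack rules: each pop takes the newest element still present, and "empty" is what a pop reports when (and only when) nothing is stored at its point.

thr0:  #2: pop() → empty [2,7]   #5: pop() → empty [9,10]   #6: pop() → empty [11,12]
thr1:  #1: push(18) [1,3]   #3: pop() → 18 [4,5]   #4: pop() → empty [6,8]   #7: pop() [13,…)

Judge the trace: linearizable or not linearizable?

linearizable

a witness: #1, #3, #2, #4, #5, #6
1. #1 push(18), leaving stack <18>
2. #3 pop() → 18, leaving stack <>
3. #2 pop() → empty, leaving stack <>
4. #4 pop() → empty, leaving stack <>
5. #5 pop() → empty, leaving stack <>
6. #6 pop() → empty, leaving stack <>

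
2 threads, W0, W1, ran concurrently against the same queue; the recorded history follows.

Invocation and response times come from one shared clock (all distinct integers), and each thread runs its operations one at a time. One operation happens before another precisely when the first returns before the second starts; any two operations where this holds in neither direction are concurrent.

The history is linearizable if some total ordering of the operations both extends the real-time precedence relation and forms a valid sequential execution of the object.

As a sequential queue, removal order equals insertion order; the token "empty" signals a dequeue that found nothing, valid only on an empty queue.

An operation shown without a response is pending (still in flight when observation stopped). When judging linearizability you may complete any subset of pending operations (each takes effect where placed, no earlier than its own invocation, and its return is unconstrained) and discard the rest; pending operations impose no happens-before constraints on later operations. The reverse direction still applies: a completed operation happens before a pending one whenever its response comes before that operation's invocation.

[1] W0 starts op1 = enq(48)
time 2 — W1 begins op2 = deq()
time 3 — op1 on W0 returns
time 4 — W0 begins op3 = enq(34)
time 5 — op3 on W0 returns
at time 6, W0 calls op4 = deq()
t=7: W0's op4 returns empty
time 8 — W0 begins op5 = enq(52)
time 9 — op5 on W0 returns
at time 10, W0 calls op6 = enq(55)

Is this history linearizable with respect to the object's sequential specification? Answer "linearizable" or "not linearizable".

already the first 7 events (up to op4's response at time 7) admit no linearization; the first 6 still do
one real-time candidate order over the 3 completed operations — the queue replay rejects it
every completion of the 1 pending operation (op2) was checked; none linearizes
one such order, op1, op3, op4 (pending dropped), breaks at step 3 where op4 deq() → empty is illegal

not linearizable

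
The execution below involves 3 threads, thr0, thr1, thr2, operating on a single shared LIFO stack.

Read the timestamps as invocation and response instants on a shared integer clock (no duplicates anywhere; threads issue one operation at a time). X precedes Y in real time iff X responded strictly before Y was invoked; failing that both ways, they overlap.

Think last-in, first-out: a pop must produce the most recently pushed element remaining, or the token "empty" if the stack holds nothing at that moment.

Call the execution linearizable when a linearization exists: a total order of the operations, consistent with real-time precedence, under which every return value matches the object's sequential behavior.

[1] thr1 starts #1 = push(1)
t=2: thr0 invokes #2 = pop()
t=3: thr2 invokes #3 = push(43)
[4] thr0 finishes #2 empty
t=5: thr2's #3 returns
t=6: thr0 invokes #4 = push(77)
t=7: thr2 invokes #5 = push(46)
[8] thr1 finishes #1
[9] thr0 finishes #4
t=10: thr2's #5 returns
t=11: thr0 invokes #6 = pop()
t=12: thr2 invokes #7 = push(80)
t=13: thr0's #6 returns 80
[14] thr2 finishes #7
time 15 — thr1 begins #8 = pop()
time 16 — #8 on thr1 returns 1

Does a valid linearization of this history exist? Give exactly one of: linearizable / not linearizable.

one valid linearization: #2, #3, #4, #5, #1, #7, #6, #8
after step 1 (#2 pop() → empty): stack <>
after step 2 (#3 push(43)): stack <43>
after step 3 (#4 push(77)): stack <43,77>
after step 4 (#5 push(46)): stack <43,77,46>
after step 5 (#1 push(1)): stack <43,77,46,1>
after step 6 (#7 push(80)): stack <43,77,46,1,80>
after step 7 (#6 pop() → 80): stack <43,77,46,1>
after step 8 (#8 pop() → 1): stack <43,77,46>

linearizable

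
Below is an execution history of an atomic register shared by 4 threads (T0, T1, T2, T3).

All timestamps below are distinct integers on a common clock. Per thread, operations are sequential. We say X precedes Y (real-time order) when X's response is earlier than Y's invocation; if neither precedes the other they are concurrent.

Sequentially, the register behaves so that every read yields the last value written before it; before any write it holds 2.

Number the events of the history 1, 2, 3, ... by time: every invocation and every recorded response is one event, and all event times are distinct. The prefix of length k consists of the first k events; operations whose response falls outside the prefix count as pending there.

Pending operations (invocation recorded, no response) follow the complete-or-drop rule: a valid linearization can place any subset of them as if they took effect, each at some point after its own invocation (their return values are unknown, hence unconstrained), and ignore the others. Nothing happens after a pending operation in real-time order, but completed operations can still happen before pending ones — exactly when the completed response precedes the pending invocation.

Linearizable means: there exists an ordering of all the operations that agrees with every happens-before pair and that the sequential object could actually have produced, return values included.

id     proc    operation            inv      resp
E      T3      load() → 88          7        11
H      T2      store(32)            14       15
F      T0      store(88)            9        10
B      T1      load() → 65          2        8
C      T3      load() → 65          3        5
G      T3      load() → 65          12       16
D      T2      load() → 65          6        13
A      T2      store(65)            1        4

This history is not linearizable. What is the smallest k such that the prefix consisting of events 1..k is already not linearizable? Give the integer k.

events 1..15 are linearizable, e.g. via A, B, C, D, F, E, G, H:
after step 1 (A store(65)): value 65
after step 2 (B load() → 65): value 65
after step 3 (C load() → 65): value 65
after step 4 (D load() → 65): value 65
after step 5 (F store(88)): value 88
after step 6 (E load() → 88): value 88
after step 7 (G load() (pending, included)): value 88
after step 8 (H store(32)): value 32
event 16 — G's response, time 16 — after it, nothing linearizes
one such order, A, B, C, D, E, F, G, H, breaks at step 5 where E load() → 88 is illegal
one such order, A, B, C, D, E, F, H, G, breaks at step 5 where E load() → 88 is illegal

16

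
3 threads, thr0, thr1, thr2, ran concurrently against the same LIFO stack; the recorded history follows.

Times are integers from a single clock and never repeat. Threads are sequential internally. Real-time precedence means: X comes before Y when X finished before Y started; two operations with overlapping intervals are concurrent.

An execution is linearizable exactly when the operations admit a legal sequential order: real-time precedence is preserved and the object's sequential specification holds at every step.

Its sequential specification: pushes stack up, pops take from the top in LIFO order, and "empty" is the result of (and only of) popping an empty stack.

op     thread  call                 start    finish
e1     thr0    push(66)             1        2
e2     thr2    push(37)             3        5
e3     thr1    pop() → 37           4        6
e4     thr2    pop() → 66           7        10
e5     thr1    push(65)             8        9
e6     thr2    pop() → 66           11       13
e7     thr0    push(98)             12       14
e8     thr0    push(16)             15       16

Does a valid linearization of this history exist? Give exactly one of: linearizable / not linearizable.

not linearizable

through event 12 a valid linearization exists; event 13 (e6 responding at time 13) ends that
every one of the 4 real-time-consistent orders over 6 completed LIFO stack ops fails the sequential spec
no escape via the 1 pending operation (e7): every completion choice fails
e.g. e1, e2, e3, e4, e5, e6 (pending dropped): illegal at step 6, since e6 pop() → 66 cannot apply there
e.g. e1, e2, e3, e5, e4, e6 (pending dropped): illegal at step 5, since e4 pop() → 66 cannot apply there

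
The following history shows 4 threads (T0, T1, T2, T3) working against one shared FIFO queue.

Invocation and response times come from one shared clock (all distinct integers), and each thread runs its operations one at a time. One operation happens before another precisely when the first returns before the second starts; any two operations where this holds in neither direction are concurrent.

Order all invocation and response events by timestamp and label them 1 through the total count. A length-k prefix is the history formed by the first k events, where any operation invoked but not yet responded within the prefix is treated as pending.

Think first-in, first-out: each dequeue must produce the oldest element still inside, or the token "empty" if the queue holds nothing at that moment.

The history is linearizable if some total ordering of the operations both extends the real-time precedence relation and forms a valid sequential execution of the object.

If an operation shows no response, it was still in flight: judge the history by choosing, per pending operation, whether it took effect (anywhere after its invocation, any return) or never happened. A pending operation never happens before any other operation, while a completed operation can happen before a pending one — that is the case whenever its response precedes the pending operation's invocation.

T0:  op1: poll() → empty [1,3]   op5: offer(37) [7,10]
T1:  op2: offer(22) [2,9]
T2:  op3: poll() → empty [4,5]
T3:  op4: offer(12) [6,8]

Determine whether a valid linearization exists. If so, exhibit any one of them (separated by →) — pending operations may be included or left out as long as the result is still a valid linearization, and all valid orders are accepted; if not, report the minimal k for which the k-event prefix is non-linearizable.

after step 1 (op1 poll() → empty): queue <>
after step 2 (op3 poll() → empty): queue <>
after step 3 (op2 offer(22)): queue <22>
after step 4 (op4 offer(12)): queue <22,12>
after step 5 (op5 offer(37)): queue <22,12,37>

linearizable — witness: op1 → op3 → op2 → op4 → op5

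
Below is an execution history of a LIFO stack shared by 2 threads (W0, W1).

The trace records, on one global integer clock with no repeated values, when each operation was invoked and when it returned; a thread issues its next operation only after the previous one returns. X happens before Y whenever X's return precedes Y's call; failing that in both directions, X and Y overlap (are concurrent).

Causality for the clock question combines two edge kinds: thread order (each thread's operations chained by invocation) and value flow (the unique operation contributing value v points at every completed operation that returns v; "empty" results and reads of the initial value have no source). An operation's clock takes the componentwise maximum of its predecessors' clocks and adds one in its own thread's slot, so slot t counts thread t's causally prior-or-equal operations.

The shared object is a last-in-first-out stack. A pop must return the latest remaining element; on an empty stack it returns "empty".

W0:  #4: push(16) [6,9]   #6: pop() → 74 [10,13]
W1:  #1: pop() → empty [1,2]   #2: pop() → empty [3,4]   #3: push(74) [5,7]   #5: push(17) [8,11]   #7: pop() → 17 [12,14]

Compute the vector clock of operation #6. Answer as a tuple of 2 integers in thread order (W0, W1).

(2, 3)

VC(#1, invoked at 1): no causal predecessors; +1 on W1 → (0, 1)
VC(#4, invoked at 6): no causal predecessors; +1 on W0 → (1, 0)
invoked at 3, #2 merges VC(#1)=(0, 1) and bumps W1's slot → (0, 2)
invoked at 5, #3 merges VC(#2)=(0, 2) and bumps W1's slot → (0, 3)
invoked at 8, #5 merges VC(#3)=(0, 3) and bumps W1's slot → (0, 4)
invoked at 12, #7 merges VC(#5)=(0, 4) and bumps W1's slot → (0, 5)
invoked at 10, #6 merges VC(#3)=(0, 3), VC(#4)=(1, 0) and bumps W0's slot → (2, 3)
target: VC(#6) = (2, 3)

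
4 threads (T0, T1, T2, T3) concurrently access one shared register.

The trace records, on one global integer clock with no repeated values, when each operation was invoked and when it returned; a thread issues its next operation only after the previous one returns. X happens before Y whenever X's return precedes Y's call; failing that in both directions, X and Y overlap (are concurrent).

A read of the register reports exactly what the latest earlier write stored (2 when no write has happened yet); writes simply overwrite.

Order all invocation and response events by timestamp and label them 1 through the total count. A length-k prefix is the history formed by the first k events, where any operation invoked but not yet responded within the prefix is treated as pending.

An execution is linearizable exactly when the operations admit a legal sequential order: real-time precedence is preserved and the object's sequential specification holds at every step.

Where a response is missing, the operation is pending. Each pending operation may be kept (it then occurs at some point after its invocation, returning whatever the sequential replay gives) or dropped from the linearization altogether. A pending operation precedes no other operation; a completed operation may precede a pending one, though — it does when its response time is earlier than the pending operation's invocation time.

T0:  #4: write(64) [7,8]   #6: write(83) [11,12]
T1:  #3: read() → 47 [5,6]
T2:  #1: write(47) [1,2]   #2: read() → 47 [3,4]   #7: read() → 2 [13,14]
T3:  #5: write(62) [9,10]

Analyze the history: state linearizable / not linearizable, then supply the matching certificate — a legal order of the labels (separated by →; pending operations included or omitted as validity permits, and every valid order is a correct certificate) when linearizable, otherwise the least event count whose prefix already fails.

not linearizable — minimal violating prefix: 14 events

already the first 14 events (up to #7's response at time 14) admit no linearization; the first 13 still do
exhaustive check: the 7 completed register ops admit one real-time order; illegal
for example #1, #2, #3, #4, #5, #6, #7 fails at step 7: #7 read() → 2 is not legal there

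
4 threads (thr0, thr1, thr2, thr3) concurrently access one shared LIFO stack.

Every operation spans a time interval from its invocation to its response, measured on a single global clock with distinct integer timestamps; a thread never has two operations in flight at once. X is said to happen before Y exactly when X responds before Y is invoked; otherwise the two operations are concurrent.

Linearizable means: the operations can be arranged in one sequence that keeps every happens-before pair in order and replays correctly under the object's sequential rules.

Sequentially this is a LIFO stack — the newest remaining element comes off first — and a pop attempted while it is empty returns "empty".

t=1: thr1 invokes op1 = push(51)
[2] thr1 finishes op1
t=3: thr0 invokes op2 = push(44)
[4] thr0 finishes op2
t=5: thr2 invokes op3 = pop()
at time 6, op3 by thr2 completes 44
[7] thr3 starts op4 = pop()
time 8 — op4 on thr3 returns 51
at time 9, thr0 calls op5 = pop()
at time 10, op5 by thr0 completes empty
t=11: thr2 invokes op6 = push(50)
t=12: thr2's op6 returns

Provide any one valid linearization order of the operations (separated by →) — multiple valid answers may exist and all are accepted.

step 1: op1 push(51) — stack <51>
step 2: op2 push(44) — stack <51,44>
step 3: op3 pop() → 44 — stack <51>
step 4: op4 pop() → 51 — stack <>
step 5: op5 pop() → empty — stack <>
step 6: op6 push(50) — stack <50>

op1 → op2 → op3 → op4 → op5 → op6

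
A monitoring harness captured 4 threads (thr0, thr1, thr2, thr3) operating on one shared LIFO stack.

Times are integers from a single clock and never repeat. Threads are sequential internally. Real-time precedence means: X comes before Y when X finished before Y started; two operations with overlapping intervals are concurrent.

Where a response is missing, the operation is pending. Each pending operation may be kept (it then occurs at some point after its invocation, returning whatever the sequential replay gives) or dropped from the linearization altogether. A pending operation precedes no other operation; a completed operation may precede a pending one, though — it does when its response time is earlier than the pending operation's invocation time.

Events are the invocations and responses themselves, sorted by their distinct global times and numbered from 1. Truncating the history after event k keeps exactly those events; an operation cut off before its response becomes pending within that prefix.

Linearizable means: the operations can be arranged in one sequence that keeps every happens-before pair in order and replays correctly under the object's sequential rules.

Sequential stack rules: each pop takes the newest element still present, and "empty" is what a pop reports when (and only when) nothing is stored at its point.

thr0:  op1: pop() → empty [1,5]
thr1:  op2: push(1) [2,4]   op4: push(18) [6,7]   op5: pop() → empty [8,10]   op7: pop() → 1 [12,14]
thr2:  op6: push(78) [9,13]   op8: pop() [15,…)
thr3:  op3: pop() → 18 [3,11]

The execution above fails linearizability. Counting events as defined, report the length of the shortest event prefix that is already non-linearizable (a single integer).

a valid linearization of events 1..9 exists, for instance op1, op2, op3, op4:
step 1: op1 pop() → empty — stack <>
step 2: op2 push(1) — stack <1>
step 3: op3 pop() (pending, included) — stack <>
step 4: op4 push(18) — stack <18>
event 10 — op5's response, time 10 — after it, nothing linearizes
every completion of the 2 pending operations (op3, op6) was checked; none linearizes
take op1, op2, op4, op5 (pending dropped): step 4 already fails, because op5 pop() → empty cannot occur there
take op2, op1, op4, op5 (pending dropped): step 2 already fails, because op1 pop() → empty cannot occur there

10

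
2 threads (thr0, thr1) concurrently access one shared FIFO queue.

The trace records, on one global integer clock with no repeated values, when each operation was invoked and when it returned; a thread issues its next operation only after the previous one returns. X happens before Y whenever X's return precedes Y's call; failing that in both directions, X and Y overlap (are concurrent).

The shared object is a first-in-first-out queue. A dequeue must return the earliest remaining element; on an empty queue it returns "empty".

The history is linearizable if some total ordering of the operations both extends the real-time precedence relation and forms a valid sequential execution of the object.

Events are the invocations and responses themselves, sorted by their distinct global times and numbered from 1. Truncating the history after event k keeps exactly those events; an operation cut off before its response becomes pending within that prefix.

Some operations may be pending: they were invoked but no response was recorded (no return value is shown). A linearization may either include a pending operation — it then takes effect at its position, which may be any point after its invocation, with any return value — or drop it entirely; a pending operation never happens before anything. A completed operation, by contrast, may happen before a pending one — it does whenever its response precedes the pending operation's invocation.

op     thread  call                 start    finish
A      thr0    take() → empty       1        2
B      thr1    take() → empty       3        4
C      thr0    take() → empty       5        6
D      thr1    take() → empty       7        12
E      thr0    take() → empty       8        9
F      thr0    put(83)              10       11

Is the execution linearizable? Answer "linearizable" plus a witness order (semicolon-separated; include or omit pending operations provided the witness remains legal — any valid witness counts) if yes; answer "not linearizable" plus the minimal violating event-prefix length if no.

step 1: A take() → empty — queue <>
step 2: B take() → empty — queue <>
step 3: C take() → empty — queue <>
step 4: D take() → empty — queue <>
step 5: E take() → empty — queue <>
step 6: F put(83) — queue <83>

linearizable — witness: A; B; C; D; E; F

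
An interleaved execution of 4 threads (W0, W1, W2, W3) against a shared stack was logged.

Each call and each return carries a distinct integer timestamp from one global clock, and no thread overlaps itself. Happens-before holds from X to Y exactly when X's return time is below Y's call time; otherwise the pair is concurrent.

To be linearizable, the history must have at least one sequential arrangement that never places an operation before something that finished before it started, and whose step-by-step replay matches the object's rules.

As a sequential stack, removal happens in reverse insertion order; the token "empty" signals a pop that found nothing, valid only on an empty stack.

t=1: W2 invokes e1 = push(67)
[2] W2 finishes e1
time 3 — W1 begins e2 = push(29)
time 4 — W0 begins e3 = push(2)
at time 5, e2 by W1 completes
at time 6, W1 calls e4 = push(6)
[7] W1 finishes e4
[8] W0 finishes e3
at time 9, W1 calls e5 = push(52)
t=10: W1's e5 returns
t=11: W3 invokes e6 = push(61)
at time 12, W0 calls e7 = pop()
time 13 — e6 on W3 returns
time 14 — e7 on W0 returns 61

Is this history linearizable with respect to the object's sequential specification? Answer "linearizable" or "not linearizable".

one valid linearization: e1, e2, e3, e4, e5, e6, e7
1. e1 push(67), leaving stack <67>
2. e2 push(29), leaving stack <67,29>
3. e3 push(2), leaving stack <67,29,2>
4. e4 push(6), leaving stack <67,29,2,6>
5. e5 push(52), leaving stack <67,29,2,6,52>
6. e6 push(61), leaving stack <67,29,2,6,52,61>
7. e7 pop() → 61, leaving stack <67,29,2,6,52>

linearizable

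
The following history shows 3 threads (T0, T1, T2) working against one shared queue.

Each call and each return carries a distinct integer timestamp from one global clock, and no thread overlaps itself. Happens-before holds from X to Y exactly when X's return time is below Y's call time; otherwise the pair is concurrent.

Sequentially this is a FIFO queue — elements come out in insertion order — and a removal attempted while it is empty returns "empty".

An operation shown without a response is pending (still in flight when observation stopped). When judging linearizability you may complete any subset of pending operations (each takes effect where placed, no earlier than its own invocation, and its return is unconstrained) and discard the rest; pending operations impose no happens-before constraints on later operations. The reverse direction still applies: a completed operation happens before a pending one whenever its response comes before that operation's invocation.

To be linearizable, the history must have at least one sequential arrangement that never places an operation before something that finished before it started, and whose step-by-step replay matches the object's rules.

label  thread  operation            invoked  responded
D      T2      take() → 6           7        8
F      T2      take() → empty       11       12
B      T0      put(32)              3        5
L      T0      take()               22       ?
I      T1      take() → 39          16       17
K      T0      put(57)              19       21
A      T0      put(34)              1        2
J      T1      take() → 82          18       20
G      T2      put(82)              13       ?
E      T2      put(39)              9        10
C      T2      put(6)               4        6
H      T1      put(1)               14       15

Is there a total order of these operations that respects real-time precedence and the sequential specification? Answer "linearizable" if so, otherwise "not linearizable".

through event 7 a valid linearization exists; event 8 (D responding at time 8) ends that
2 orders of the 4 completed queue ops respect real time; none is legal
sample order A, B, C, D stalls at step 4 — D take() → 6 has no legal effect
sample order A, C, B, D stalls at step 4 — D take() → 6 has no legal effect

not linearizable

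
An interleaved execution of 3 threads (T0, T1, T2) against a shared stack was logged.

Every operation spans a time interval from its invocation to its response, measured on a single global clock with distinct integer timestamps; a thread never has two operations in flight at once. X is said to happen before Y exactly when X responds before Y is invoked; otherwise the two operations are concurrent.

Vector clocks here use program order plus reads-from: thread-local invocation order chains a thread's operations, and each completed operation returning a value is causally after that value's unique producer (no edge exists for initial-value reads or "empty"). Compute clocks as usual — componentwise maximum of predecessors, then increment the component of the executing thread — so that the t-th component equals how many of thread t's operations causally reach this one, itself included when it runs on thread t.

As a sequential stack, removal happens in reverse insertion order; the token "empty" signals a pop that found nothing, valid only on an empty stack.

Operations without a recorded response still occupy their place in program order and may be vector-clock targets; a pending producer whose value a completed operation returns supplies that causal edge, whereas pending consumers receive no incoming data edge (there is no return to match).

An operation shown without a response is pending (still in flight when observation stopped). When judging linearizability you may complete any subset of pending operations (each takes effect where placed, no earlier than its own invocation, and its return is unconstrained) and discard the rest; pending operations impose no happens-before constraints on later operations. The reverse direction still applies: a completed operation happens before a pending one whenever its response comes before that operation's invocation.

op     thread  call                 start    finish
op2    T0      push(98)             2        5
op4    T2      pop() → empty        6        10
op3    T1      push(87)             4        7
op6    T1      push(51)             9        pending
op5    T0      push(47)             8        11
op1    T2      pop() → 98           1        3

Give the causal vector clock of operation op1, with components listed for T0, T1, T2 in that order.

root op op3, invoked 4: fresh clock plus T1's own tick → (0, 1, 0)
root op op2, invoked 2: fresh clock plus T0's own tick → (1, 0, 0)
op6, invoked 9, takes VC(op3)=(0, 1, 0) under max, adds 1 for T1 → (0, 2, 0)
op1, invoked 1, takes VC(op2)=(1, 0, 0) under max, adds 1 for T2 → (1, 0, 1)
op5, invoked 8, takes VC(op2)=(1, 0, 0) under max, adds 1 for T0 → (2, 0, 0)
op4, invoked 6, takes VC(op1)=(1, 0, 1) under max, adds 1 for T2 → (1, 0, 2)
target: VC(op1) = (1, 0, 1)

(1, 0, 1)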